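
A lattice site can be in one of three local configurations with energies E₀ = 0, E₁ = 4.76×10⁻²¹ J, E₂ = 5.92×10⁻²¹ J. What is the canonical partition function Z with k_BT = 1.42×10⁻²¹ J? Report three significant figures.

Eᵢ/kT = 0, 3.3521, 4.1690.
Z = Σ e^(−Eᵢ/kT) = e^(−0) + e^(−3.3521) + e^(−4.1690) = 1.0000 + 0.035011 + 0.015468 = 1.0505.

Z = 1.05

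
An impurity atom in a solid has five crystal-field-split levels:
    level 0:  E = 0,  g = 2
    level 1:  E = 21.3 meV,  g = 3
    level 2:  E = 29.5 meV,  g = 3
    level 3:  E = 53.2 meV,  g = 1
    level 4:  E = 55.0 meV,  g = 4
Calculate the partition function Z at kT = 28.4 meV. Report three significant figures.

Eᵢ/kT = 0, 0.75000, 1.0387, 1.8732, 1.9366.
Z = Σ gᵢe^(−Eᵢ/kT) = 2·e^(−0) + 3·e^(−0.75000) + 3·e^(−1.0387) + 1·e^(−1.8732) + 4·e^(−1.9366) = 2.0000 + 1.4171 + 1.0617 + 0.15363 + 0.57677 = 5.2092.

Z = 5.21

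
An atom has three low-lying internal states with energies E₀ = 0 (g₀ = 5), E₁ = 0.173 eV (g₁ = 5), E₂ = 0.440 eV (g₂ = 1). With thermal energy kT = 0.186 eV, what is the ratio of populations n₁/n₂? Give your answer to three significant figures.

21.0

n₁/n₂ = (g₁/g₂) exp[−(E₁−E₂)/kT] = (5/1) × exp(−(-0.267 eV)/(0.186 eV)) = (5/1) × exp(1.4355) = 21.0.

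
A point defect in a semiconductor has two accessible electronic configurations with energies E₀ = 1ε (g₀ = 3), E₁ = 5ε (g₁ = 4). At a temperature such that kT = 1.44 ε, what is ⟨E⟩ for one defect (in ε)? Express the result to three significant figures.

1.31 ε

Eᵢ/kT = 0.69444, 3.4722.
Z = Σ gᵢe^(−Eᵢ/kT) = 3·e^(−0.69444) + 4·e^(−3.4722) = 1.4981 + 0.12419 = 1.6223.
⟨E⟩ = Σ Eᵢ gᵢe^(−Eᵢ/kT) / Z = (1·1.4981 + 5·0.12419) / 1.6223 = 1.31 ε.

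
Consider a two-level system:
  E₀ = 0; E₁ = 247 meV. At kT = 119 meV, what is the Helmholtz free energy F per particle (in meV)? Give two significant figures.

Eᵢ/kT = 0, 2.076.
Z = Σ e^(−Eᵢ/kT) = e^(−0) + e^(−2.076) = 1.000 + 0.1254 = 1.125.
F = −kT ln Z = −119 × ln(1.125) = −119 × 0.1178 = -14 meV.

-14 meV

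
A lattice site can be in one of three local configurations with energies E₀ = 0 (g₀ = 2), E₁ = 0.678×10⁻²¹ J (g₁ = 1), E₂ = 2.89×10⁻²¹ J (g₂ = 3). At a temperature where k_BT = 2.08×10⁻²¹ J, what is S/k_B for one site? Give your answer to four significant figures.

Eᵢ/kT = 0, 0.325962, 1.38942.
Z = Σ gᵢe^(−Eᵢ/kT) = 2·e^(−0) + 1·e^(−0.325962) + 3·e^(−1.38942) = 2.00000 + 0.721833 + 0.747659 = 3.46949.
⟨E⟩ = Σ EᵢPᵢ = 0.763841 ×10⁻²¹ J.
S/k_B = ln Z + ⟨E⟩/kT = ln(3.46949) + 0.763841/2.08 = 1.24401 + 0.367231 = 1.611.

1.611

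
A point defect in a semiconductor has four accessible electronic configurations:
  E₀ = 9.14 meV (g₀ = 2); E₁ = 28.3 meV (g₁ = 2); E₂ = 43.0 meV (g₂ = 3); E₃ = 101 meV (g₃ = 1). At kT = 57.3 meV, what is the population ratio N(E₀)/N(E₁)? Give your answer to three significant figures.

1.40

n₀/n₁ = (g₀/g₁) exp[−(E₀−E₁)/kT] = (2/2) × exp(−(-19.16 meV)/(57.3 meV)) = (2/2) × exp(0.33438) = 1.40.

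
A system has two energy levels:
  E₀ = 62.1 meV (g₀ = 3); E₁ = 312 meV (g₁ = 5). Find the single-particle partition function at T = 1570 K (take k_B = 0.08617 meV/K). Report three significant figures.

k_BT = 0.08617 × 1570 K = 135.29 meV.
Eᵢ/kT = 0.45901, 2.3062.
Z = Σ gᵢe^(−Eᵢ/kT) = 3·e^(−0.45901) + 5·e^(−2.3062) = 1.8957 + 0.49820 = 2.3939.

Z = 2.39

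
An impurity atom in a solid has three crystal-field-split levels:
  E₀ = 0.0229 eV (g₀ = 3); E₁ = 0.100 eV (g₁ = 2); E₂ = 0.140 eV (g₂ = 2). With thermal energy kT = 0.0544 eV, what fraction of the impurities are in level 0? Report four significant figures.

Eᵢ/kT = 0.420956, 1.83824, 2.57353.
Z = Σ gᵢe^(−Eᵢ/kT) = 3·e^(−0.420956) + 2·e^(−1.83824) + 2·e^(−2.57353) = 1.96926 + 0.318194 + 0.152532 = 2.43999.
P₀ = g₀ e^(−E₀/kT) / Z = 1.96926/2.43999 = 0.8071.

0.8071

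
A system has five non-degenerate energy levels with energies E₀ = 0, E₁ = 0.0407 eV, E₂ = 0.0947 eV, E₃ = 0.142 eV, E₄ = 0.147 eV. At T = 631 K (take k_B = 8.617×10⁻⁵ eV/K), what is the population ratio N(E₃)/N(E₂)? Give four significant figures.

0.4190

k_BT = 8.617×10⁻⁵ × 631 K = 0.0543733 eV.
n₃/n₂ = exp[−(E₃−E₂)/kT] = exp(−(0.0473 eV)/(0.0543733 eV)) = exp(-0.869912) = 0.4190.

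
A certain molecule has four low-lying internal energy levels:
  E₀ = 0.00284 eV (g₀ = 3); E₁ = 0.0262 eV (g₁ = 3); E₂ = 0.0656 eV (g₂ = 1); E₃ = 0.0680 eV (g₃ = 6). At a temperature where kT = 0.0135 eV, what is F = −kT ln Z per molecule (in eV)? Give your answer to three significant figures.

Eᵢ/kT = 0.21037, 1.9407, 4.8593, 5.0370.
Z = Σ gᵢe^(−Eᵢ/kT) = 3·e^(−0.21037) + 3·e^(−1.9407) + 1·e^(−4.8593) + 6·e^(−5.0370) = 2.4309 + 0.43081 + 0.0077559 + 0.038959 = 2.9084.
F = −kT ln Z = −0.0135 × ln(2.9084) = −0.0135 × 1.0676 = -0.0144 eV.

-0.0144 eV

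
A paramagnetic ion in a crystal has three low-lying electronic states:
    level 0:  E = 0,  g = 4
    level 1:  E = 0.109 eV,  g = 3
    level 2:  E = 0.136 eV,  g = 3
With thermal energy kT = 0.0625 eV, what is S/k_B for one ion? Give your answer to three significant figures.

Eᵢ/kT = 0, 1.7440, 2.1760.
Z = Σ gᵢe^(−Eᵢ/kT) = 4·e^(−0) + 3·e^(−1.7440) + 3·e^(−2.1760) = 4.0000 + 0.52446 + 0.34048 = 4.8649.
⟨E⟩ = Σ EᵢPᵢ = 0.021269 eV.
S/k_B = ln Z + ⟨E⟩/kT = ln(4.8649) + 0.021269/0.0625 = 1.5820 + 0.34030 = 1.92.

1.92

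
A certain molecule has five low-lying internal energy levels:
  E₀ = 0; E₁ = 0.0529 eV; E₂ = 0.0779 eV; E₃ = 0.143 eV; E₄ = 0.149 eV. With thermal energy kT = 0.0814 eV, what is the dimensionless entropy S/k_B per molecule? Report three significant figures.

1.39

Eᵢ/kT = 0, 0.64988, 0.95700, 1.7568, 1.8305.
Z = Σ e^(−Eᵢ/kT) = e^(−0) + e^(−0.64988) + e^(−0.95700) + e^(−1.7568) + e^(−1.8305) = 1.0000 + 0.52211 + 0.38404 + 0.17260 + 0.16033 = 2.2391.
⟨E⟩ = Σ EᵢPᵢ = 0.047388 eV.
S/k_B = ln Z + ⟨E⟩/kT = ln(2.2391) + 0.047388/0.0814 = 0.80607 + 0.58216 = 1.39.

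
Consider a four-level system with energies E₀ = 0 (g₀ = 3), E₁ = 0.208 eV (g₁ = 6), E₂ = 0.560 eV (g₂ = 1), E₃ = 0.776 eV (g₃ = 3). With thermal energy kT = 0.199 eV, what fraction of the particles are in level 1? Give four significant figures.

Eᵢ/kT = 0, 1.04523, 2.81407, 3.89950.
Z = Σ gᵢe^(−Eᵢ/kT) = 3·e^(−0) + 6·e^(−1.04523) + 1·e^(−2.81407) + 3·e^(−3.89950) = 3.00000 + 2.10967 + 0.0599605 + 0.0607561 = 5.23039.
P₁ = g₁ e^(−E₁/kT) / Z = 2.10967/5.23039 = 0.4033.

0.4033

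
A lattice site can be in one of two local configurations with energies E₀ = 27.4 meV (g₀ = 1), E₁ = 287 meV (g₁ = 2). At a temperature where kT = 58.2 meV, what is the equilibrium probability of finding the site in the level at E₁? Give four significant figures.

0.02259

Eᵢ/kT = 0.470790, 4.93127.
Z = Σ gᵢe^(−Eᵢ/kT) = 1·e^(−0.470790) + 2·e^(−4.93127) = 0.624509 + 0.0144347 = 0.638944.
P₁ = g₁ e^(−E₁/kT) / Z = 0.0144347/0.638944 = 0.02259.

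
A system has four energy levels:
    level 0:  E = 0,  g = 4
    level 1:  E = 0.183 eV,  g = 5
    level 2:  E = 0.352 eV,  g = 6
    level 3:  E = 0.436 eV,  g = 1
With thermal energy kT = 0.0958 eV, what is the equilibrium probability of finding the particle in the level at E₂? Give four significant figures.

Eᵢ/kT = 0, 1.91023, 3.67432, 4.55115.
Z = Σ gᵢe^(−Eᵢ/kT) = 4·e^(−0) + 5·e^(−1.91023) + 6·e^(−3.67432) + 1·e^(−4.55115) = 4.00000 + 0.740232 + 0.152200 + 0.0105551 = 4.90299.
P₂ = g₂ e^(−E₂/kT) / Z = 0.152200/4.90299 = 0.03104.

0.03104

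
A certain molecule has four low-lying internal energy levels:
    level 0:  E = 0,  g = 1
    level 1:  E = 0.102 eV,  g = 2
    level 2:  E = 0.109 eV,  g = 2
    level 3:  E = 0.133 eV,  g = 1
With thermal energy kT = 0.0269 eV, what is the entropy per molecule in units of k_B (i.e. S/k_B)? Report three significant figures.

Eᵢ/kT = 0, 3.7918, 4.0520, 4.9442.
Z = Σ gᵢe^(−Eᵢ/kT) = 1·e^(−0) + 2·e^(−3.7918) + 2·e^(−4.0520) + 1·e^(−4.9442) = 1.0000 + 0.045110 + 0.034775 + 0.0071246 = 1.0870.
⟨E⟩ = Σ EᵢPᵢ = 0.0085918 eV.
S/k_B = ln Z + ⟨E⟩/kT = ln(1.0870) + 0.0085918/0.0269 = 0.083422 + 0.31940 = 0.403.

0.403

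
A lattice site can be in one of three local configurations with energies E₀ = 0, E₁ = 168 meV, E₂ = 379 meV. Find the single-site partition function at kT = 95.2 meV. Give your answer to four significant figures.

Z = 1.190

Eᵢ/kT = 0, 1.76471, 3.98109.
Z = Σ e^(−Eᵢ/kT) = e^(−0) + e^(−1.76471) + e^(−3.98109) = 1.00000 + 0.171236 + 0.0186653 = 1.18990.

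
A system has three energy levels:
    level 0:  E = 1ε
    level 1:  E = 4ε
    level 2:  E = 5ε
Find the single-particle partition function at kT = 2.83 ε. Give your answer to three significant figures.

Eᵢ/kT = 0.35336, 1.4134, 1.7668.
Z = Σ e^(−Eᵢ/kT) = e^(−0.35336) + e^(−1.4134) + e^(−1.7668) = 0.70232 + 0.24331 + 0.17088 = 1.1165.

Z = 1.12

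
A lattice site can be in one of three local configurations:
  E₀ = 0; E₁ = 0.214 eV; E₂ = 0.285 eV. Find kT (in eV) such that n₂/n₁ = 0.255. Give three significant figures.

n₂/n₁ = exp[−(E₂−E₁)/kT] = 0.255.
⇒ (E₂−E₁)/kT = ln(1/0.255) = ln(3.9216) = 1.3665.
kT = 0.071 eV / 1.3665 = 0.0520 eV.

0.0520 eV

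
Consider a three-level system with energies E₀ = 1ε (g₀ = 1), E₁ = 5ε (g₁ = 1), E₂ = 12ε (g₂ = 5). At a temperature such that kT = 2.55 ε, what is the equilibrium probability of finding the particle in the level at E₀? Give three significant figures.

Eᵢ/kT = 0.39216, 1.9608, 4.7059.
Z = Σ gᵢe^(−Eᵢ/kT) = 1·e^(−0.39216) + 1·e^(−1.9608) + 5·e^(−4.7059) = 0.67560 + 0.14075 + 0.045209 = 0.86156.
P₀ = g₀ e^(−E₀/kT) / Z = 0.67560/0.86156 = 0.784.

0.784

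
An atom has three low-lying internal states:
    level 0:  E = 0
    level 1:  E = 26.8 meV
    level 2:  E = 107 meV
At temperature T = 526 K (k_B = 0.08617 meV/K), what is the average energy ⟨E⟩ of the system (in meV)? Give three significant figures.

k_BT = 0.08617 × 526 K = 45.325 meV.
Eᵢ/kT = 0, 0.59129, 2.3607.
Z = Σ e^(−Eᵢ/kT) = e^(−0) + e^(−0.59129) + e^(−2.3607) = 1.0000 + 0.55361 + 0.094354 = 1.6480.
⟨E⟩ = Σ Eᵢ e^(−Eᵢ/kT) / Z = (0·1.0000 + 26.8·0.55361 + 107·0.094354) / 1.6480 = 15.1 meV.

15.1 meV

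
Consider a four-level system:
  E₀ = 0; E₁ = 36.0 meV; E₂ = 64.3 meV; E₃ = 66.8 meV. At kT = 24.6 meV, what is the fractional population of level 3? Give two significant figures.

0.048

Eᵢ/kT = 0, 1.463, 2.614, 2.715.
Z = Σ e^(−Eᵢ/kT) = e^(−0) + e^(−1.463) + e^(−2.614) + e^(−2.715) = 1.000 + 0.2315 + 0.07324 + 0.06620 = 1.371.
P₃ = e^(−E₃/kT) / Z = 0.06620/1.371 = 0.048.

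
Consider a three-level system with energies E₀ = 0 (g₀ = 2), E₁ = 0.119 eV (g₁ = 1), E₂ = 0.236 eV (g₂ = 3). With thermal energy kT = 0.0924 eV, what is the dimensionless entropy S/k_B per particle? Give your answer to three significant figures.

1.30

Eᵢ/kT = 0, 1.2879, 2.5541.
Z = Σ gᵢe^(−Eᵢ/kT) = 2·e^(−0) + 1·e^(−1.2879) + 3·e^(−2.5541) = 2.0000 + 0.27585 + 0.23329 = 2.5091.
⟨E⟩ = Σ EᵢPᵢ = 0.035026 eV.
S/k_B = ln Z + ⟨E⟩/kT = ln(2.5091) + 0.035026/0.0924 = 0.91992 + 0.37907 = 1.30.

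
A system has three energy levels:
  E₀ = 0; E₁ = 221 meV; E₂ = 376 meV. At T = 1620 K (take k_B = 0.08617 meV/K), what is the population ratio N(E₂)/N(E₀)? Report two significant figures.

0.068

k_BT = 0.08617 × 1620 K = 139.6 meV.
n₂/n₀ = exp[−(E₂−E₀)/kT] = exp(−(376 meV)/(139.6 meV)) = exp(-2.693) = 0.068.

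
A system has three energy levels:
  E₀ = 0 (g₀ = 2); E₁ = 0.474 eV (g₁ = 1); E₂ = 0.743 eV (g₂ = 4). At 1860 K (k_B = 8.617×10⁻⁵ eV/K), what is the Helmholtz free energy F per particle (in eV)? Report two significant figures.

k_BT = 8.617×10⁻⁵ × 1860 K = 0.1603 eV.
Eᵢ/kT = 0, 2.957, 4.635.
Z = Σ gᵢe^(−Eᵢ/kT) = 2·e^(−0) + 1·e^(−2.957) + 4·e^(−4.635) = 2.000 + 0.05197 + 0.03882 = 2.091.
F = −kT ln Z = −0.1603 × ln(2.091) = −0.1603 × 0.7376 = -0.12 eV.

-0.12 eV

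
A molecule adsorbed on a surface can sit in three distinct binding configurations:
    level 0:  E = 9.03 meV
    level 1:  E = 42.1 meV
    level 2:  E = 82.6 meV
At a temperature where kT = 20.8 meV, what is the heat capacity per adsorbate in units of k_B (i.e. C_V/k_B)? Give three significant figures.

Eᵢ/kT = 0.43413, 2.0240, 3.9712.
Z = Σ e^(−Eᵢ/kT) = e^(−0.43413) + e^(−2.0240) + e^(−3.9712) = 0.64783 + 0.13213 + 0.018851 = 0.79881.
⟨E⟩ = 16.236 meV, ⟨E²⟩ = 520.31 meV².
C_V/k_B = (⟨E²⟩ − ⟨E⟩²)/(kT)² = (520.31 − 263.61)/432.64 = 0.593.

0.593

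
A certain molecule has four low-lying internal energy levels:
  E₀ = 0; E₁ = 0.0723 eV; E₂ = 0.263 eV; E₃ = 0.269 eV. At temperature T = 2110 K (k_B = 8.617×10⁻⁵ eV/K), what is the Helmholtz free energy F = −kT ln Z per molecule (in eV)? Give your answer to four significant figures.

-0.1379 eV

k_BT = 8.617×10⁻⁵ × 2110 K = 0.181819 eV.
Eᵢ/kT = 0, 0.397648, 1.44649, 1.47949.
Z = Σ e^(−Eᵢ/kT) = e^(−0) + e^(−0.397648) + e^(−1.44649) + e^(−1.47949) = 1.00000 + 0.671898 + 0.235395 + 0.227754 = 2.13505.
F = −kT ln Z = −0.181819 × ln(2.13505) = −0.181819 × 0.758490 = -0.1379 eV.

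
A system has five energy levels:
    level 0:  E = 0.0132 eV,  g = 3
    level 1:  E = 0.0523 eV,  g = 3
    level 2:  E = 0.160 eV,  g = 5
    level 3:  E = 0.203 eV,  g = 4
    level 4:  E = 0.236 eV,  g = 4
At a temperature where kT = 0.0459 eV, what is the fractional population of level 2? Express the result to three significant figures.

0.0446

Eᵢ/kT = 0.28758, 1.1394, 3.4858, 4.4227, 5.1416.
Z = Σ gᵢe^(−Eᵢ/kT) = 3·e^(−0.28758) + 3·e^(−1.1394) + 5·e^(−3.4858) + 4·e^(−4.4227) + 4·e^(−5.1416) = 2.2502 + 0.96003 + 0.15315 + 0.048007 + 0.023393 = 3.4348.
P₂ = g₂ e^(−E₂/kT) / Z = 0.15315/3.4348 = 0.0446.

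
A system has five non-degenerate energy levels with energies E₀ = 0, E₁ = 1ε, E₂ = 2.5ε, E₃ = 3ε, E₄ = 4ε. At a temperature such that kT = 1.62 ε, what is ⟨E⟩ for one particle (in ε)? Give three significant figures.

0.944 ε

Eᵢ/kT = 0, 0.61728, 1.5432, 1.8519, 2.4691.
Z = Σ e^(−Eᵢ/kT) = e^(−0) + e^(−0.61728) + e^(−1.5432) + e^(−1.8519) + e^(−2.4691) = 1.0000 + 0.53941 + 0.21370 + 0.15694 + 0.084661 = 1.9947.
⟨E⟩ = Σ Eᵢ e^(−Eᵢ/kT) / Z = (0·1.0000 + 1·0.53941 + 2.5·0.21370 + 3·0.15694 + 4·0.084661) / 1.9947 = 0.944 ε.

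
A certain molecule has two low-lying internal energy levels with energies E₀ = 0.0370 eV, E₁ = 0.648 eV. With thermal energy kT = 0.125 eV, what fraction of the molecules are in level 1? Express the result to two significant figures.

Eᵢ/kT = 0.2960, 5.184.
Z = Σ e^(−Eᵢ/kT) = e^(−0.2960) + e^(−5.184) = 0.7438 + 0.005606 = 0.7494.
P₁ = e^(−E₁/kT) / Z = 0.005606/0.7494 = 0.0075.

0.0075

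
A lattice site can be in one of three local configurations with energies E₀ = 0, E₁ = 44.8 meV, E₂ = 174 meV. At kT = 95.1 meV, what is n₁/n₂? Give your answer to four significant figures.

n₁/n₂ = exp[−(E₁−E₂)/kT] = exp(−(-129.2 meV)/(95.1 meV)) = exp(1.35857) = 3.891.

3.891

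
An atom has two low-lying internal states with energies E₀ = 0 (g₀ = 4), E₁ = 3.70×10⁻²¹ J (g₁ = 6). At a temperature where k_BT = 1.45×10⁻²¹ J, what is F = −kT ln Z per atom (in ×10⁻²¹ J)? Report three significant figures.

-2.17 ×10⁻²¹ J

Eᵢ/kT = 0, 2.5517.
Z = Σ gᵢe^(−Eᵢ/kT) = 4·e^(−0) + 6·e^(−2.5517) = 4.0000 + 0.46769 = 4.4677.
F = −kT ln Z = −1.45 × ln(4.4677) = −1.45 × 1.4969 = -2.17 ×10⁻²¹ J.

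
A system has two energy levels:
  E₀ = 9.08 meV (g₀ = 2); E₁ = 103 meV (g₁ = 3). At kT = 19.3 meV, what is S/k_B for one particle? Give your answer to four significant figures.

Eᵢ/kT = 0.470466, 5.33679.
Z = Σ gᵢe^(−Eᵢ/kT) = 2·e^(−0.470466) + 3·e^(−5.33679) = 1.24942 + 0.0144339 = 1.26385.
⟨E⟩ = Σ EᵢPᵢ = 10.1526 meV.
S/k_B = ln Z + ⟨E⟩/kT = ln(1.26385) + 10.1526/19.3 = 0.234163 + 0.526041 = 0.7602.

0.7602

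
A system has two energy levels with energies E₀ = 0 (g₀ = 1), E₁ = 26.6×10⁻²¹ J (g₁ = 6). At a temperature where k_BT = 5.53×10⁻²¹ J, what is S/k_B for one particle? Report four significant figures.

0.2719

Eᵢ/kT = 0, 4.81013.
Z = Σ gᵢe^(−Eᵢ/kT) = 1·e^(−0) + 6·e^(−4.81013) = 1.00000 + 0.0488808 = 1.04888.
⟨E⟩ = Σ EᵢPᵢ = 1.23964 ×10⁻²¹ J.
S/k_B = ln Z + ⟨E⟩/kT = ln(1.04888) + 1.23964/5.53 = 0.0477229 + 0.224166 = 0.2719.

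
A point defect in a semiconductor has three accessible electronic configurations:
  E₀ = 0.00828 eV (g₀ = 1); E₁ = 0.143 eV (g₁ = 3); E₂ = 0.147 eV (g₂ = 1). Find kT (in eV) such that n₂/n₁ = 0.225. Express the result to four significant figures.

n₂/n₁ = (g₂/g₁) exp[−(E₂−E₁)/kT] = 0.225.
⇒ (E₂−E₁)/kT = ln((1/3)/0.225) = ln(1.48148) = 0.393042.
kT = 0.004 eV / 0.393042 = 0.01018 eV.

0.01018 eV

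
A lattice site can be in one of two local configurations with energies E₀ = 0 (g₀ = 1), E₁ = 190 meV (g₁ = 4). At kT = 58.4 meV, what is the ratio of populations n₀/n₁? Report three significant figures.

6.47

n₀/n₁ = (g₀/g₁) exp[−(E₀−E₁)/kT] = (1/4) × exp(−(-190 meV)/(58.4 meV)) = (1/4) × exp(3.2534) = 6.47.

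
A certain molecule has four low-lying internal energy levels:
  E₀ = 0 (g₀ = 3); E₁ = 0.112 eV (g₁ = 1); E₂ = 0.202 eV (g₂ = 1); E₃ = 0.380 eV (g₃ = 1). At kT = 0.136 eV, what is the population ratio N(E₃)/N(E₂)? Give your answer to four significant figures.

0.2701

n₃/n₂ = (g₃/g₂) exp[−(E₃−E₂)/kT] = (1/1) × exp(−(0.178 eV)/(0.136 eV)) = (1/1) × exp(-1.30882) = 0.2701.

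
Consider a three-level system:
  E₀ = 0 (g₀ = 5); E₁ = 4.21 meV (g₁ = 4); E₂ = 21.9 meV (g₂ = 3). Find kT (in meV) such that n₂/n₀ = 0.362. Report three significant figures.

n₂/n₀ = (g₂/g₀) exp[−(E₂−E₀)/kT] = 0.362.
⇒ (E₂−E₀)/kT = ln((3/5)/0.362) = ln(1.6575) = 0.50531.
kT = 21.9 meV / 0.50531 = 43.3 meV.

43.3 meV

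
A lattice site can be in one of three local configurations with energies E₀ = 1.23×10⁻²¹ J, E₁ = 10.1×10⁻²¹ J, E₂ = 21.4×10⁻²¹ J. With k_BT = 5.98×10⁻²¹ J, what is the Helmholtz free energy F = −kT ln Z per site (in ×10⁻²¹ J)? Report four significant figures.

Eᵢ/kT = 0.205686, 1.68896, 3.57860.
Z = Σ e^(−Eᵢ/kT) = e^(−0.205686) + e^(−1.68896) + e^(−3.57860) = 0.814089 + 0.184712 + 0.0279148 = 1.02672.
F = −kT ln Z = −5.98 × ln(1.02672) = −5.98 × 0.0263693 = -0.1577 ×10⁻²¹ J.

-0.1577 ×10⁻²¹ J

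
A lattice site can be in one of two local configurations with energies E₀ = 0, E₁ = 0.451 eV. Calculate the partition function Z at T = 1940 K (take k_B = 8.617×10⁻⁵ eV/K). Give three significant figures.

k_BT = 8.617×10⁻⁵ × 1940 K = 0.16717 eV.
Eᵢ/kT = 0, 2.6979.
Z = Σ e^(−Eᵢ/kT) = e^(−0) + e^(−2.6979) = 1.0000 + 0.067347 = 1.0673.

Z = 1.07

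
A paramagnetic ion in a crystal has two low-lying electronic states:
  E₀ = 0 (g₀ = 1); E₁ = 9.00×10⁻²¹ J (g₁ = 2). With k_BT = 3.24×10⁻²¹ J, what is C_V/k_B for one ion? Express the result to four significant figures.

Eᵢ/kT = 0, 2.77778.
Z = Σ gᵢe^(−Eᵢ/kT) = 1·e^(−0) + 2·e^(−2.77778) = 1.00000 + 0.124353 = 1.12435.
⟨E⟩ = 0.995399, ⟨E²⟩ = 8.95859.
C_V/k_B = (⟨E²⟩ − ⟨E⟩²)/(kT)² = (8.95859 − 0.990819)/10.4976 = 0.7590.

0.7590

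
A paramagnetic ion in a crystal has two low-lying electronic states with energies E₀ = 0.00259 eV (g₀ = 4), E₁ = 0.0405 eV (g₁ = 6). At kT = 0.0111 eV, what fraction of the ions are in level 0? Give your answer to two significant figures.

0.95

Eᵢ/kT = 0.2333, 3.649.
Z = Σ gᵢe^(−Eᵢ/kT) = 4·e^(−0.2333) + 6·e^(−3.649) = 3.168 + 0.1561 = 3.324.
P₀ = g₀ e^(−E₀/kT) / Z = 3.168/3.324 = 0.95.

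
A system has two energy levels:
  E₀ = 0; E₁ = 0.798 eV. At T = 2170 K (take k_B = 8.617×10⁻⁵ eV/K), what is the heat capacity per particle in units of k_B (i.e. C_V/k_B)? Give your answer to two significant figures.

k_BT = 8.617×10⁻⁵ × 2170 K = 0.1870 eV.
Eᵢ/kT = 0, 4.267.
Z = Σ e^(−Eᵢ/kT) = e^(−0) + e^(−4.267) = 1.000 + 0.01402 = 1.014.
⟨E⟩ = 0.01103 eV, ⟨E²⟩ = 0.008805 eV².
C_V/k_B = (⟨E²⟩ − ⟨E⟩²)/(kT)² = (0.008805 − 0.0001217)/0.03497 = 0.25.

0.25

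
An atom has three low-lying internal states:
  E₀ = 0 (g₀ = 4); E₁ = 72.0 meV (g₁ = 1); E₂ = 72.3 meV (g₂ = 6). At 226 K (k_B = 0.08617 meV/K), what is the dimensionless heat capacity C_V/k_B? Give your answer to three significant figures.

0.542

k_BT = 0.08617 × 226 K = 19.474 meV.
Eᵢ/kT = 0, 3.6972, 3.7126.
Z = Σ gᵢe^(−Eᵢ/kT) = 4·e^(−0) + 1·e^(−3.6972) + 6·e^(−3.7126) = 4.0000 + 0.024793 + 0.14648 = 4.1713.
⟨E⟩ = 2.9668 meV, ⟨E²⟩ = 214.37 meV².
C_V/k_B = (⟨E²⟩ − ⟨E⟩²)/(kT)² = (214.37 − 8.8019)/379.24 = 0.542.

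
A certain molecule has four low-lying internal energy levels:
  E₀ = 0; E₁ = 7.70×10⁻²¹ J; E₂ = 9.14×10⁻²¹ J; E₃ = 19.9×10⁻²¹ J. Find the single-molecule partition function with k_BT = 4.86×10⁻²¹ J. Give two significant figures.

Z = 1.4

Eᵢ/kT = 0, 1.584, 1.881, 4.095.
Z = Σ e^(−Eᵢ/kT) = e^(−0) + e^(−1.584) + e^(−1.881) + e^(−4.095) = 1.000 + 0.2052 + 0.1524 + 0.01666 = 1.374.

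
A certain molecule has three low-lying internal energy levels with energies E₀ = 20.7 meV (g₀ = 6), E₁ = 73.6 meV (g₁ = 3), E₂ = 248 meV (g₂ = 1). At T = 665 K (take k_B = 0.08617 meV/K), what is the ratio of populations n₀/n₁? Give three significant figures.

5.03

k_BT = 0.08617 × 665 K = 57.303 meV.
n₀/n₁ = (g₀/g₁) exp[−(E₀−E₁)/kT] = (6/3) × exp(−(-52.9 meV)/(57.303 meV)) = (6/3) × exp(0.92316) = 5.03.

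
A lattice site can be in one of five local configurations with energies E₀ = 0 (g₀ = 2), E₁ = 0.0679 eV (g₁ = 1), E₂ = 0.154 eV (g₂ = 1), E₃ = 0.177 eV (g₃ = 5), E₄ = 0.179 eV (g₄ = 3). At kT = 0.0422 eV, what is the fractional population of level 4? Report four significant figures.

Eᵢ/kT = 0, 1.60900, 3.64929, 4.19431, 4.24171.
Z = Σ gᵢe^(−Eᵢ/kT) = 2·e^(−0) + 1·e^(−1.60900) + 1·e^(−3.64929) + 5·e^(−4.19431) + 3·e^(−4.24171) = 2.00000 + 0.200088 + 0.0260096 + 0.0754057 + 0.0431489 = 2.34465.
P₄ = g₄ e^(−E₄/kT) / Z = 0.0431489/2.34465 = 0.01840.

0.01840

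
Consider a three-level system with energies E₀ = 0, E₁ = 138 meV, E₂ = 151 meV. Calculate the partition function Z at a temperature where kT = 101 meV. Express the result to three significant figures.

Eᵢ/kT = 0, 1.3663, 1.4950.
Z = Σ e^(−Eᵢ/kT) = e^(−0) + e^(−1.3663) + e^(−1.4950) = 1.0000 + 0.25505 + 0.22425 = 1.4793.

Z = 1.48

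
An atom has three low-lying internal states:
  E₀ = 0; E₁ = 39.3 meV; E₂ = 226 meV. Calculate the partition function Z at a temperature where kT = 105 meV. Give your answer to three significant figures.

Eᵢ/kT = 0, 0.37429, 2.1524.
Z = Σ e^(−Eᵢ/kT) = e^(−0) + e^(−0.37429) + e^(−2.1524) = 1.0000 + 0.68778 + 0.11620 = 1.8040.

Z = 1.80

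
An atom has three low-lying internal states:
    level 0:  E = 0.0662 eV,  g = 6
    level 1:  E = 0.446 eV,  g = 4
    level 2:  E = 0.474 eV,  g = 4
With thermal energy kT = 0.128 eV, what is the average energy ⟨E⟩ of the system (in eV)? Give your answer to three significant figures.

0.0891 eV

Eᵢ/kT = 0.51719, 3.4844, 3.7031.
Z = Σ gᵢe^(−Eᵢ/kT) = 6·e^(−0.51719) + 4·e^(−3.4844) + 4·e^(−3.7031) = 3.5772 + 0.12269 + 0.098588 = 3.7985.
⟨E⟩ = Σ Eᵢ gᵢe^(−Eᵢ/kT) / Z = (0.0662·3.5772 + 0.446·0.12269 + 0.474·0.098588) / 3.7985 = 0.0891 eV.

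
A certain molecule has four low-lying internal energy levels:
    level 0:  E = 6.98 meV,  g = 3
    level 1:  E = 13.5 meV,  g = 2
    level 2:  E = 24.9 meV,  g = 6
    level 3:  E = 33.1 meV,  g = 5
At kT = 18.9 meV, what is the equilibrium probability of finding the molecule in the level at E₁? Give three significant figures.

Eᵢ/kT = 0.36931, 0.71429, 1.3175, 1.7513.
Z = Σ gᵢe^(−Eᵢ/kT) = 3·e^(−0.36931) + 2·e^(−0.71429) + 6·e^(−1.3175) + 5·e^(−1.7513) = 2.0736 + 0.97908 + 1.6068 + 0.86774 = 5.5272.
P₁ = g₁ e^(−E₁/kT) / Z = 0.97908/5.5272 = 0.177.

0.177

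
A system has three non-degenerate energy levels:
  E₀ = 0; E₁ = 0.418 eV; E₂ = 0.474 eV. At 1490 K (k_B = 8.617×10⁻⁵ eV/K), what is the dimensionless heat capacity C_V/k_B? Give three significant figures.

0.662

k_BT = 8.617×10⁻⁵ × 1490 K = 0.12839 eV.
Eᵢ/kT = 0, 3.2557, 3.6919.
Z = Σ e^(−Eᵢ/kT) = e^(−0) + e^(−3.2557) + e^(−3.6919) = 1.0000 + 0.038554 + 0.024925 = 1.0635.
⟨E⟩ = 0.026262 eV, ⟨E²⟩ = 0.011600 eV².
C_V/k_B = (⟨E²⟩ − ⟨E⟩²)/(kT)² = (0.011600 − 0.00068969)/0.016484 = 0.662.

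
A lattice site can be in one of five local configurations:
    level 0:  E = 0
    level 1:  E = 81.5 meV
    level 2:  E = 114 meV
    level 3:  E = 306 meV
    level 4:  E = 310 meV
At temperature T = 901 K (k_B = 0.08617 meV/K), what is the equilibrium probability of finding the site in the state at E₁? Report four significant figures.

k_BT = 0.08617 × 901 K = 77.6392 meV.
Eᵢ/kT = 0, 1.04973, 1.46833, 3.94131, 3.99283.
Z = Σ e^(−Eᵢ/kT) = e^(−0) + e^(−1.04973) + e^(−1.46833) + e^(−3.94131) + e^(−3.99283) = 1.00000 + 0.350032 + 0.230310 + 0.0194228 + 0.0184474 = 1.61821.
P₁ = e^(−E₁/kT) / Z = 0.350032/1.61821 = 0.2163.

0.2163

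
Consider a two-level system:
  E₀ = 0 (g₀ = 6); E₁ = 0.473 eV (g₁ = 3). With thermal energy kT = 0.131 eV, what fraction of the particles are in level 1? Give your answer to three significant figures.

0.0133

Eᵢ/kT = 0, 3.6107.
Z = Σ gᵢe^(−Eᵢ/kT) = 6·e^(−0) + 3·e^(−3.6107) = 6.0000 + 0.081099 = 6.0811.
P₁ = g₁ e^(−E₁/kT) / Z = 0.081099/6.0811 = 0.0133.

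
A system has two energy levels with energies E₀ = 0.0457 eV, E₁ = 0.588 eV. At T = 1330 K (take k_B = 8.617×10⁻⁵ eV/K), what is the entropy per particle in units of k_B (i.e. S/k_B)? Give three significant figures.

k_BT = 8.617×10⁻⁵ × 1330 K = 0.11461 eV.
Eᵢ/kT = 0.39874, 5.1304.
Z = Σ e^(−Eᵢ/kT) = e^(−0.39874) + e^(−5.1304) = 0.67117 + 0.0059142 = 0.67708.
⟨E⟩ = Σ EᵢPᵢ = 0.050437 eV.
S/k_B = ln Z + ⟨E⟩/kT = ln(0.67708) + 0.050437/0.11461 = -0.38997 + 0.44008 = 0.0501.

0.0501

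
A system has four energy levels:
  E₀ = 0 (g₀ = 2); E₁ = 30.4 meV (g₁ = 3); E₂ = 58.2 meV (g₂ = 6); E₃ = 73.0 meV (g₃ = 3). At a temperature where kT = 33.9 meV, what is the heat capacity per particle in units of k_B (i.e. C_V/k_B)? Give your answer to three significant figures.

Eᵢ/kT = 0, 0.89676, 1.7168, 2.1534.
Z = Σ gᵢe^(−Eᵢ/kT) = 2·e^(−0) + 3·e^(−0.89676) + 6·e^(−1.7168) + 3·e^(−2.1534) = 2.0000 + 1.2237 + 1.0778 + 0.34827 = 4.6498.
⟨E⟩ = 26.959 meV, ⟨E²⟩ = 1427.5 meV².
C_V/k_B = (⟨E²⟩ − ⟨E⟩²)/(kT)² = (1427.5 − 726.79)/1149.2 = 0.610.

0.610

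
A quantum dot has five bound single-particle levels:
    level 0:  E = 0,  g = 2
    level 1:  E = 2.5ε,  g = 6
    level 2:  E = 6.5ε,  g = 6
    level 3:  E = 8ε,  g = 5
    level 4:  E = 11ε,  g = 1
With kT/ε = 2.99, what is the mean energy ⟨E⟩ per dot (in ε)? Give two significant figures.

2.5 ε

Eᵢ/kT = 0, 0.8361, 2.174, 2.676, 3.679.
Z = Σ gᵢe^(−Eᵢ/kT) = 2·e^(−0) + 6·e^(−0.8361) + 6·e^(−2.174) + 5·e^(−2.676) + 1·e^(−3.679) = 2.000 + 2.600 + 0.6823 + 0.3442 + 0.02525 = 5.652.
⟨E⟩ = Σ Eᵢ gᵢe^(−Eᵢ/kT) / Z = (0·2.000 + 2.5·2.600 + 6.5·0.6823 + 8·0.3442 + 11·0.02525) / 5.652 = 2.5 ε.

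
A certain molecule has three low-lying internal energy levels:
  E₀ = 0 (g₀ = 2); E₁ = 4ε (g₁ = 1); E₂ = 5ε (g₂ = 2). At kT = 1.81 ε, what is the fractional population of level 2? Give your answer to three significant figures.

Eᵢ/kT = 0, 2.2099, 2.7624.
Z = Σ gᵢe^(−Eᵢ/kT) = 2·e^(−0) + 1·e^(−2.2099) + 2·e^(−2.7624) = 2.0000 + 0.10971 + 0.12628 = 2.2360.
P₂ = g₂ e^(−E₂/kT) / Z = 0.12628/2.2360 = 0.0565.

0.0565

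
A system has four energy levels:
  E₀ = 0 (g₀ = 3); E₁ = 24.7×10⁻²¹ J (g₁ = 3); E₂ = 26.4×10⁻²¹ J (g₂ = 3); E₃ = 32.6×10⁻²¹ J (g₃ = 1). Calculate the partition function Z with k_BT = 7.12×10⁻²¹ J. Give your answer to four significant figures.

Z = 3.177

Eᵢ/kT = 0, 3.46910, 3.70787, 4.57865.
Z = Σ gᵢe^(−Eᵢ/kT) = 3·e^(−0) + 3·e^(−3.46910) + 3·e^(−3.70787) + 1·e^(−4.57865) = 3.00000 + 0.0934351 + 0.0735891 + 0.0102687 = 3.17729.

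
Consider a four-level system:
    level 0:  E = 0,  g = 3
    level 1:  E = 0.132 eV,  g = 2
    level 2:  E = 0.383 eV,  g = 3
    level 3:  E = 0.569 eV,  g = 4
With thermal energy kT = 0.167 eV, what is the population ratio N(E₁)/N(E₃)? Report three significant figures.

6.85

n₁/n₃ = (g₁/g₃) exp[−(E₁−E₃)/kT] = (2/4) × exp(−(-0.437 eV)/(0.167 eV)) = (2/4) × exp(2.6168) = 6.85.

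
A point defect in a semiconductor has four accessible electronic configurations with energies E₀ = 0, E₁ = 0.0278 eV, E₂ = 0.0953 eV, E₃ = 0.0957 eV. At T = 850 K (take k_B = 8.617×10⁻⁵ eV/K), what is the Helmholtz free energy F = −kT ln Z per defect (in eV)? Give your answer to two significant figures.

k_BT = 8.617×10⁻⁵ × 850 K = 0.07324 eV.
Eᵢ/kT = 0, 0.3796, 1.301, 1.307.
Z = Σ e^(−Eᵢ/kT) = e^(−0) + e^(−0.3796) + e^(−1.301) + e^(−1.307) = 1.000 + 0.6841 + 0.2723 + 0.2706 = 2.227.
F = −kT ln Z = −0.07324 × ln(2.227) = −0.07324 × 0.8007 = -0.059 eV.

-0.059 eV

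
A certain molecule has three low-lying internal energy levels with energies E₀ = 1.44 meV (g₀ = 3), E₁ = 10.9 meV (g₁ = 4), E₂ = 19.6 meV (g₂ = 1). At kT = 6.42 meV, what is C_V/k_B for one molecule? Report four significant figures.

Eᵢ/kT = 0.224299, 1.69782, 3.05296.
Z = Σ gᵢe^(−Eᵢ/kT) = 3·e^(−0.224299) + 4·e^(−1.69782) + 1·e^(−3.05296) = 2.39723 + 0.732329 + 0.0472189 = 3.17678.
⟨E⟩ = 3.89070 meV, ⟨E²⟩ = 34.6636 meV².
C_V/k_B = (⟨E²⟩ − ⟨E⟩²)/(kT)² = (34.6636 − 15.1375)/41.2164 = 0.4737.

0.4737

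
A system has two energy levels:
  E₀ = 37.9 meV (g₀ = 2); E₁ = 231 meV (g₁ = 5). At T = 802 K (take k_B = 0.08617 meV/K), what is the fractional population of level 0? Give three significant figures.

0.867

k_BT = 0.08617 × 802 K = 69.108 meV.
Eᵢ/kT = 0.54842, 3.3426.
Z = Σ gᵢe^(−Eᵢ/kT) = 2·e^(−0.54842) + 5·e^(−3.3426) = 1.1557 + 0.17672 = 1.3324.
P₀ = g₀ e^(−E₀/kT) / Z = 1.1557/1.3324 = 0.867.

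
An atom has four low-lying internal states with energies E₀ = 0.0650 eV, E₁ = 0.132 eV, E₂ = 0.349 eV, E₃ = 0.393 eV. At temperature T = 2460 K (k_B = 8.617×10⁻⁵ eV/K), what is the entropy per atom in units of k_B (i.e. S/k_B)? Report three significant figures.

1.20

k_BT = 8.617×10⁻⁵ × 2460 K = 0.21198 eV.
Eᵢ/kT = 0.30663, 0.62270, 1.6464, 1.8539.
Z = Σ e^(−Eᵢ/kT) = e^(−0.30663) + e^(−0.62270) + e^(−1.6464) + e^(−1.8539) = 0.73592 + 0.53649 + 0.19274 + 0.15663 = 1.6218.
⟨E⟩ = Σ EᵢPᵢ = 0.15259 eV.
S/k_B = ln Z + ⟨E⟩/kT = ln(1.6218) + 0.15259/0.21198 = 0.48354 + 0.71983 = 1.20.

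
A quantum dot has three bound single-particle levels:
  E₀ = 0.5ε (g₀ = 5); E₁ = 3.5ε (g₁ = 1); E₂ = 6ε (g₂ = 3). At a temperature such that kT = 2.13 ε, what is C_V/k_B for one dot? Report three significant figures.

0.336

Eᵢ/kT = 0.23474, 1.6432, 2.8169.
Z = Σ gᵢe^(−Eᵢ/kT) = 5·e^(−0.23474) + 1·e^(−1.6432) + 3·e^(−2.8169) = 3.9539 + 0.19336 + 0.17937 = 4.3266.
⟨E⟩ = 0.86209 ε, ⟨E²⟩ = 2.2684 ε².
C_V/k_B = (⟨E²⟩ − ⟨E⟩²)/(kT)² = (2.2684 − 0.74320)/4.5369 = 0.336.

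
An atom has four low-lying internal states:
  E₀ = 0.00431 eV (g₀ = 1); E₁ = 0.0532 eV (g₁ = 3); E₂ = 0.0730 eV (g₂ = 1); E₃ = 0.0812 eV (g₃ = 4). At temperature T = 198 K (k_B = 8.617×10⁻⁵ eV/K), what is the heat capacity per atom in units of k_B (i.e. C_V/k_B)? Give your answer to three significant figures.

k_BT = 8.617×10⁻⁵ × 198 K = 0.017062 eV.
Eᵢ/kT = 0.25261, 3.1180, 4.2785, 4.7591.
Z = Σ gᵢe^(−Eᵢ/kT) = 1·e^(−0.25261) + 3·e^(−3.1180) + 1·e^(−4.2785) + 4·e^(−4.7591) = 0.77677 + 0.13274 + 0.013863 + 0.034293 = 0.95767.
⟨E⟩ = 0.014834 eV, ⟨E²⟩ = 0.00072060 eV².
C_V/k_B = (⟨E²⟩ − ⟨E⟩²)/(kT)² = (0.00072060 − 0.00022005)/0.00029111 = 1.72.

1.72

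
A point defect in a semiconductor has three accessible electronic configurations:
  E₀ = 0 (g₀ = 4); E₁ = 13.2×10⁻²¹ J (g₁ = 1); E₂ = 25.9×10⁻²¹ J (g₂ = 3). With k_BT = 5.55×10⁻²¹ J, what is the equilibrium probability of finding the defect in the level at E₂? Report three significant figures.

Eᵢ/kT = 0, 2.3784, 4.6667.
Z = Σ gᵢe^(−Eᵢ/kT) = 4·e^(−0) + 1·e^(−2.3784) + 3·e^(−4.6667) = 4.0000 + 0.092699 + 0.028210 = 4.1209.
P₂ = g₂ e^(−E₂/kT) / Z = 0.028210/4.1209 = 0.00685.

0.00685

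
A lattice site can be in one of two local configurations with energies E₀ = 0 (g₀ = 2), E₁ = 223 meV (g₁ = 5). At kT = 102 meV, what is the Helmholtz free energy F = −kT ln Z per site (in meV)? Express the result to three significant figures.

Eᵢ/kT = 0, 2.1863.
Z = Σ gᵢe^(−Eᵢ/kT) = 2·e^(−0) + 5·e^(−2.1863) = 2.0000 + 0.56166 = 2.5617.
F = −kT ln Z = −102 × ln(2.5617) = −102 × 0.94067 = -95.9 meV.

-95.9 meV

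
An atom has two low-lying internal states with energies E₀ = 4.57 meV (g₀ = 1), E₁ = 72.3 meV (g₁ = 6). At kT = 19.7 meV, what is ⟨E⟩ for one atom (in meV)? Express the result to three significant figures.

15.5 meV

Eᵢ/kT = 0.23198, 3.6701.
Z = Σ gᵢe^(−Eᵢ/kT) = 1·e^(−0.23198) + 6·e^(−3.6701) = 0.79296 + 0.15284 = 0.94580.
⟨E⟩ = Σ Eᵢ gᵢe^(−Eᵢ/kT) / Z = (4.57·0.79296 + 72.3·0.15284) / 0.94580 = 15.5 meV.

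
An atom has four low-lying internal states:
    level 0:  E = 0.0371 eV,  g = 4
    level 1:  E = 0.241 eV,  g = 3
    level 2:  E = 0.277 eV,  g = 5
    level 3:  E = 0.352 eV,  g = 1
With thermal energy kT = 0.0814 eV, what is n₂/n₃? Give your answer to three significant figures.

12.6

n₂/n₃ = (g₂/g₃) exp[−(E₂−E₃)/kT] = (5/1) × exp(−(-0.075 eV)/(0.0814 eV)) = (5/1) × exp(0.92138) = 12.6.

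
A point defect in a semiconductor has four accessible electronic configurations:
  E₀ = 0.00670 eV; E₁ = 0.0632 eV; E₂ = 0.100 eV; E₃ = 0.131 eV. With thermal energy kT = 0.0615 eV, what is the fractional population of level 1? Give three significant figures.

Eᵢ/kT = 0.10894, 1.0276, 1.6260, 2.1301.
Z = Σ e^(−Eᵢ/kT) = e^(−0.10894) + e^(−1.0276) + e^(−1.6260) + e^(−2.1301) = 0.89678 + 0.35786 + 0.19671 + 0.11883 = 1.5702.
P₁ = e^(−E₁/kT) / Z = 0.35786/1.5702 = 0.228.

0.228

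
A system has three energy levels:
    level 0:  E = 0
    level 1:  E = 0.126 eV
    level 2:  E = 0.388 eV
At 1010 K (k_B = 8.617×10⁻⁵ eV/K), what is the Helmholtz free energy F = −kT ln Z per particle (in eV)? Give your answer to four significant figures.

-0.01919 eV

k_BT = 8.617×10⁻⁵ × 1010 K = 0.0870317 eV.
Eᵢ/kT = 0, 1.44775, 4.45815.
Z = Σ e^(−Eᵢ/kT) = e^(−0) + e^(−1.44775) + e^(−4.45815) = 1.00000 + 0.235099 + 0.0115838 = 1.24668.
F = −kT ln Z = −0.0870317 × ln(1.24668) = −0.0870317 × 0.220484 = -0.01919 eV.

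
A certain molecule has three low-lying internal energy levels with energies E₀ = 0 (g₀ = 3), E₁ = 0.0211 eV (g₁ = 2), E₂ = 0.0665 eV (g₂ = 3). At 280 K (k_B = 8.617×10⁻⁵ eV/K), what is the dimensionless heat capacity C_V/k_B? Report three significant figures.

k_BT = 8.617×10⁻⁵ × 280 K = 0.024128 eV.
Eᵢ/kT = 0, 0.87450, 2.7561.
Z = Σ gᵢe^(−Eᵢ/kT) = 3·e^(−0) + 2·e^(−0.87450) + 3·e^(−2.7561) = 3.0000 + 0.83414 + 0.19062 = 4.0248.
⟨E⟩ = 0.0075225 eV, ⟨E²⟩ = 0.00030171 eV².
C_V/k_B = (⟨E²⟩ − ⟨E⟩²)/(kT)² = (0.00030171 − 0.000056588)/0.00058216 = 0.421.

0.421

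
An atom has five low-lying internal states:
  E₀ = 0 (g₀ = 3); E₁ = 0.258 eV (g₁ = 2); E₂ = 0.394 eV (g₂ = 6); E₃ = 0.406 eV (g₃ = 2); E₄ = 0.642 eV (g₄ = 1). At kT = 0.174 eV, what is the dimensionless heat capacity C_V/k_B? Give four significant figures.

Eᵢ/kT = 0, 1.48276, 2.26437, 2.33333, 3.68966.
Z = Σ gᵢe^(−Eᵢ/kT) = 3·e^(−0) + 2·e^(−1.48276) + 6·e^(−2.26437) + 2·e^(−2.33333) + 1·e^(−3.68966) = 3.00000 + 0.454021 + 0.623373 + 0.193945 + 0.0249805 = 4.29632.
⟨E⟩ = 0.106492 eV, ⟨E²⟩ = 0.0393957 eV².
C_V/k_B = (⟨E²⟩ − ⟨E⟩²)/(kT)² = (0.0393957 − 0.0113405)/0.0302760 = 0.9266.

0.9266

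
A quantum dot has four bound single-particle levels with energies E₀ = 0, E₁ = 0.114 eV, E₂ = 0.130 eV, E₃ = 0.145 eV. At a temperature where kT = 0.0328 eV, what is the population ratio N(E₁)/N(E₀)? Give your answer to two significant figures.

n₁/n₀ = exp[−(E₁−E₀)/kT] = exp(−(0.114 eV)/(0.0328 eV)) = exp(-3.476) = 0.031.

0.031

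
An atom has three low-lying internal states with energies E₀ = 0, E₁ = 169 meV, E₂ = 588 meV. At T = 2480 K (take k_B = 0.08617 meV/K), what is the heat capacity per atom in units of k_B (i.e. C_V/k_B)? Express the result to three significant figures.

0.381

k_BT = 0.08617 × 2480 K = 213.70 meV.
Eᵢ/kT = 0, 0.79083, 2.7515.
Z = Σ e^(−Eᵢ/kT) = e^(−0) + e^(−0.79083) + e^(−2.7515) = 1.0000 + 0.45347 + 0.063832 = 1.5173.
⟨E⟩ = 75.245 meV, ⟨E²⟩ = 23081 meV².
C_V/k_B = (⟨E²⟩ − ⟨E⟩²)/(kT)² = (23081 − 5661.8)/45668 = 0.381.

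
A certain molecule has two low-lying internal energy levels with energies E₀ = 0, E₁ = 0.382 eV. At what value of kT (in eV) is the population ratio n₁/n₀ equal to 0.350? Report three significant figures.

0.364 eV

n₁/n₀ = exp[−(E₁−E₀)/kT] = 0.350.
⇒ (E₁−E₀)/kT = ln(1/0.350) = ln(2.8571) = 1.0498.
kT = 0.382 eV / 1.0498 = 0.364 eV.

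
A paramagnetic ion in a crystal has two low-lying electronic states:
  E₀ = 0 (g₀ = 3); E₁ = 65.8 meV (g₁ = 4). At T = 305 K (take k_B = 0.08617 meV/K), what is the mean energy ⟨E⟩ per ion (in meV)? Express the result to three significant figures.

k_BT = 0.08617 × 305 K = 26.282 meV.
Eᵢ/kT = 0, 2.5036.
Z = Σ gᵢe^(−Eᵢ/kT) = 3·e^(−0) + 4·e^(−2.5036) = 3.0000 + 0.32716 = 3.3272.
⟨E⟩ = Σ Eᵢ gᵢe^(−Eᵢ/kT) / Z = (0·3.0000 + 65.8·0.32716) / 3.3272 = 6.47 meV.

6.47 meV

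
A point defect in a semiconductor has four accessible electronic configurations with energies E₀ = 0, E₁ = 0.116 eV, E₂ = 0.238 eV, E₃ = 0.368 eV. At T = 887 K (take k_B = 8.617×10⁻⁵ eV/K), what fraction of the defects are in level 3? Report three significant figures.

0.00638

k_BT = 8.617×10⁻⁵ × 887 K = 0.076433 eV.
Eᵢ/kT = 0, 1.5177, 3.1138, 4.8147.
Z = Σ e^(−Eᵢ/kT) = e^(−0) + e^(−1.5177) + e^(−3.1138) + e^(−4.8147) = 1.0000 + 0.21922 + 0.044432 + 0.0081097 = 1.2718.
P₃ = e^(−E₃/kT) / Z = 0.0081097/1.2718 = 0.00638.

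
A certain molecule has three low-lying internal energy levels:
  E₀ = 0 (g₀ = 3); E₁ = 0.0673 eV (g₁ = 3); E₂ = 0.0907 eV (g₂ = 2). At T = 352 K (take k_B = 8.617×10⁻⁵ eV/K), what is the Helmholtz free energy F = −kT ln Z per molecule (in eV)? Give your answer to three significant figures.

k_BT = 8.617×10⁻⁵ × 352 K = 0.030332 eV.
Eᵢ/kT = 0, 2.2188, 2.9902.
Z = Σ gᵢe^(−Eᵢ/kT) = 3·e^(−0) + 3·e^(−2.2188) + 2·e^(−2.9902) = 3.0000 + 0.32622 + 0.10055 = 3.4268.
F = −kT ln Z = −0.030332 × ln(3.4268) = −0.030332 × 1.2316 = -0.0374 eV.

-0.0374 eV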